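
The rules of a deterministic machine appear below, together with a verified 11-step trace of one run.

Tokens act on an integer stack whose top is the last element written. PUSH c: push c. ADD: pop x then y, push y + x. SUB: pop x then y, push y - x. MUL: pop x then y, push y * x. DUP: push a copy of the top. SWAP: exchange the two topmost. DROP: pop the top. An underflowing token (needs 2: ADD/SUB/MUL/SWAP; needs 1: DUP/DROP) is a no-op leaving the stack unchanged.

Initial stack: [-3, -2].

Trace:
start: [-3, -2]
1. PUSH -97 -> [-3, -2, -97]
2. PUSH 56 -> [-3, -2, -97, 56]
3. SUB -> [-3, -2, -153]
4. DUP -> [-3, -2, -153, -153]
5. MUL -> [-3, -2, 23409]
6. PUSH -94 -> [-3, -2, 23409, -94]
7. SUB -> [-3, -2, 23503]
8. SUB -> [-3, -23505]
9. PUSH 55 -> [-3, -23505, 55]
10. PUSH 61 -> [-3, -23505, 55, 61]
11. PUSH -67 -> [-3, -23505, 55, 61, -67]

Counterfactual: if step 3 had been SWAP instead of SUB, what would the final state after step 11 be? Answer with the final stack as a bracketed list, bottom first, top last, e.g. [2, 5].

(re-executing from step 3 with the substitution; state before step 3: [-3, -2, -97, 56])
3. SWAP -> [-3, -2, 56, -97]
4. DUP -> [-3, -2, 56, -97, -97]
5. MUL -> [-3, -2, 56, 9409]
6. PUSH -94 -> [-3, -2, 56, 9409, -94]
7. SUB -> [-3, -2, 56, 9503]
8. SUB -> [-3, -2, -9447]
9. PUSH 55 -> [-3, -2, -9447, 55]
10. PUSH 61 -> [-3, -2, -9447, 55, 61]
11. PUSH -67 -> [-3, -2, -9447, 55, 61, -67]

[-3, -2, -9447, 55, 61, -67]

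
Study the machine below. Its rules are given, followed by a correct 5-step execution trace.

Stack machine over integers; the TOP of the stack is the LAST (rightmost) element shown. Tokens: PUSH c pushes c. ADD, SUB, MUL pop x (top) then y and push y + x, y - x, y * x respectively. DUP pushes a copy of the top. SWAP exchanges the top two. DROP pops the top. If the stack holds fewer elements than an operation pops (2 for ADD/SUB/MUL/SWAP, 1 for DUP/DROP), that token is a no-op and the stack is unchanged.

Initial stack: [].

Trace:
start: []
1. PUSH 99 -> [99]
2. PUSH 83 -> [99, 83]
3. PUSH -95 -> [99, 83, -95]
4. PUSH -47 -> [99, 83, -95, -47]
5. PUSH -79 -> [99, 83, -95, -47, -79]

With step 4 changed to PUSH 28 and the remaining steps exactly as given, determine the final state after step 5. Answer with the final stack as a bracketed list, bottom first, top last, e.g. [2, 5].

[99, 83, -95, 28, -79]

(re-executing from step 4 with the substitution; state before step 4: [99, 83, -95])
4. PUSH 28 -> [99, 83, -95, 28]
5. PUSH -79 -> [99, 83, -95, 28, -79]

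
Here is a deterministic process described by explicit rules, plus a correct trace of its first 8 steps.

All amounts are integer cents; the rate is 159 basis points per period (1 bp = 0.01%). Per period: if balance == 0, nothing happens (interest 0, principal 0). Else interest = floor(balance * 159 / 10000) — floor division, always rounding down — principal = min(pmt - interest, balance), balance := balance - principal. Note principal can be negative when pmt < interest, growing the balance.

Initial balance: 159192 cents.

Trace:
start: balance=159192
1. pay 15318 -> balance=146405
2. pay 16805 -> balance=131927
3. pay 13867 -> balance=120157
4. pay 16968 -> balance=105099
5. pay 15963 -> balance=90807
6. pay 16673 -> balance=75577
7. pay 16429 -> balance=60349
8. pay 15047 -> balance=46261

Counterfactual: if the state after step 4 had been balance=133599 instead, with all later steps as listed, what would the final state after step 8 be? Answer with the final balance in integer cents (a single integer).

76618

state after step 4 := balance=133599
5. pay 15963 -> balance=119760
6. pay 16673 -> balance=104991
7. pay 16429 -> balance=90231
8. pay 15047 -> balance=76618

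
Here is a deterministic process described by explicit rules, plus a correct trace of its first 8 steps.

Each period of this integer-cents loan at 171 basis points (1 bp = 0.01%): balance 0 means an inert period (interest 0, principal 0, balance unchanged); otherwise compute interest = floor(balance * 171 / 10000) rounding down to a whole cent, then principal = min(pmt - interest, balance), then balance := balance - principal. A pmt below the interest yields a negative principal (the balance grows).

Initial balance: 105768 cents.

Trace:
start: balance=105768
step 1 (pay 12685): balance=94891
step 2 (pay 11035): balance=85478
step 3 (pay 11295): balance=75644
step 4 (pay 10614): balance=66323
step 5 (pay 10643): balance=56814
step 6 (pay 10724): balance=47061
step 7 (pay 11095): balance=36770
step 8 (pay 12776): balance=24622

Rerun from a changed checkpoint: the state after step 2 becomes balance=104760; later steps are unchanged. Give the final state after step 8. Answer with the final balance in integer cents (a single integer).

45969

state after step 2 := balance=104760
step 3 (pay 11295): balance=95256
step 4 (pay 10614): balance=86270
step 5 (pay 10643): balance=77102
step 6 (pay 10724): balance=67696
step 7 (pay 11095): balance=57758
step 8 (pay 12776): balance=45969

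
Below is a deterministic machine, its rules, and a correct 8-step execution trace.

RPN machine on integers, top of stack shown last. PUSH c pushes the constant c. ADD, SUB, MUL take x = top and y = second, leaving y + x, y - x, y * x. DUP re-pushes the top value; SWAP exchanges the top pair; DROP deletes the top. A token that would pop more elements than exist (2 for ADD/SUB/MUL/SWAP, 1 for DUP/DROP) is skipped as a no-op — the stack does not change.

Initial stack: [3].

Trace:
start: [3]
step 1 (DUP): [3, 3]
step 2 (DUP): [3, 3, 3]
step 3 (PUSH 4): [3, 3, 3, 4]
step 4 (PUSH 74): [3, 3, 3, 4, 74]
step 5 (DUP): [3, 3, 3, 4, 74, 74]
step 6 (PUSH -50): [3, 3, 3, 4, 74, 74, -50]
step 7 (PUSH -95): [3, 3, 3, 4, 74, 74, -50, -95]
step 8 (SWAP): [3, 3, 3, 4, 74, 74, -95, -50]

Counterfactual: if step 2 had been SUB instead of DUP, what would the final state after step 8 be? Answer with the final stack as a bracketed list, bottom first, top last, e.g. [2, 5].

(re-executing from step 2 with the substitution; state before step 2: [3, 3])
step 2 (SUB): [0]
step 3 (PUSH 4): [0, 4]
step 4 (PUSH 74): [0, 4, 74]
step 5 (DUP): [0, 4, 74, 74]
step 6 (PUSH -50): [0, 4, 74, 74, -50]
step 7 (PUSH -95): [0, 4, 74, 74, -50, -95]
step 8 (SWAP): [0, 4, 74, 74, -95, -50]

[0, 4, 74, 74, -95, -50]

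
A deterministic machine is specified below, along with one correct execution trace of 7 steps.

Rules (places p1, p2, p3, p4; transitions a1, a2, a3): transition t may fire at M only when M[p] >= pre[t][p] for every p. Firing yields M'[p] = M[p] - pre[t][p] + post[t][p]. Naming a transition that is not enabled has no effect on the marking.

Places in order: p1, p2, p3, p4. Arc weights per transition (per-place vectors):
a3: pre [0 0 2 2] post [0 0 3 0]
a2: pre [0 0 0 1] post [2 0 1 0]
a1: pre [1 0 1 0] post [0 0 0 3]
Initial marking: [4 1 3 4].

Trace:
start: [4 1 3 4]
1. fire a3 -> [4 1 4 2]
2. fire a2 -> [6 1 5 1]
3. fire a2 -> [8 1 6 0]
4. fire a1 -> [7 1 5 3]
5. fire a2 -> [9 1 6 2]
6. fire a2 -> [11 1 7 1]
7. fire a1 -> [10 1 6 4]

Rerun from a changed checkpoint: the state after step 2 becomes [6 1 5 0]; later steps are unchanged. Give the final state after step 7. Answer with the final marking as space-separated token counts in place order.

8 1 5 4

state after step 2 := [6 1 5 0]
3. fire a2 -> [6 1 5 0]
4. fire a1 -> [5 1 4 3]
5. fire a2 -> [7 1 5 2]
6. fire a2 -> [9 1 6 1]
7. fire a1 -> [8 1 5 4]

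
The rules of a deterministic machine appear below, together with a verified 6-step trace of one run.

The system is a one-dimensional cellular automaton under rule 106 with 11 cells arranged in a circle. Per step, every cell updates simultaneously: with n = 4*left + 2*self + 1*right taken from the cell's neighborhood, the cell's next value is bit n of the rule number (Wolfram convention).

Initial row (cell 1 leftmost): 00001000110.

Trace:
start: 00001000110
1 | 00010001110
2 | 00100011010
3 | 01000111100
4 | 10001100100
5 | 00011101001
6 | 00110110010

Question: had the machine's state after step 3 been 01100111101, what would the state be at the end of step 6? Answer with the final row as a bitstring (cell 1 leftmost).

11100111000

state after step 3 := 01100111101
4 | 11101100110
5 | 10111101111
6 | 11100111000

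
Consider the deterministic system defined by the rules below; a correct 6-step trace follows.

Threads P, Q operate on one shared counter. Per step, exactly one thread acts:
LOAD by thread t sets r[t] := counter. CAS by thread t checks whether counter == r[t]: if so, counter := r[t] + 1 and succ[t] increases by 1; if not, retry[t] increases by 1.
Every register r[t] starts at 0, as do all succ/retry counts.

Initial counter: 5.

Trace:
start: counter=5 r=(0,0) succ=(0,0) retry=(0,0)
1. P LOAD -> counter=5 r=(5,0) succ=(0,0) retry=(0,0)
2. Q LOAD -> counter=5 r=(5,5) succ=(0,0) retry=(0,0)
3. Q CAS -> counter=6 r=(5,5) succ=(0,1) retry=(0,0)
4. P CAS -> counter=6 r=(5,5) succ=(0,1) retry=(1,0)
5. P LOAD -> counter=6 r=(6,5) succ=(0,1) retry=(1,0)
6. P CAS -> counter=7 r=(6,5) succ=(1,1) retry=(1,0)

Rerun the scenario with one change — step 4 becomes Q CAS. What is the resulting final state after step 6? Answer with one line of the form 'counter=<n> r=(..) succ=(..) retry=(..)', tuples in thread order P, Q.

counter=7 r=(6,5) succ=(1,1) retry=(0,1)

(re-executing from step 4 with the substitution; state before step 4: counter=6 r=(5,5) succ=(0,1) retry=(0,0))
4. Q CAS -> counter=6 r=(5,5) succ=(0,1) retry=(0,1)
5. P LOAD -> counter=6 r=(6,5) succ=(0,1) retry=(0,1)
6. P CAS -> counter=7 r=(6,5) succ=(1,1) retry=(0,1)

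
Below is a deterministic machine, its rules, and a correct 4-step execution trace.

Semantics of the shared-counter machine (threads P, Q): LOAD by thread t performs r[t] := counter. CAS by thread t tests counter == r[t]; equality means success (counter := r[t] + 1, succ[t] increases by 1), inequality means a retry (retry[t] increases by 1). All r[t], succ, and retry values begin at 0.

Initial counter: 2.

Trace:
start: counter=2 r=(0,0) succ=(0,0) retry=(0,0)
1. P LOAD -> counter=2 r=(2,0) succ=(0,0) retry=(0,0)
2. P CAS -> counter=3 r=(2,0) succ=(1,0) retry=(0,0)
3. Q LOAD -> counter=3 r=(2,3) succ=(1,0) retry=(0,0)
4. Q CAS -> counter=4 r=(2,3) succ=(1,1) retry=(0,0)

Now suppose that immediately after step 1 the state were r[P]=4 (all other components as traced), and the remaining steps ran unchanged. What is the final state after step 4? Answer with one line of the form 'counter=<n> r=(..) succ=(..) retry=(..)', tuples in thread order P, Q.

counter=3 r=(4,2) succ=(0,1) retry=(1,0)

state after step 1 := counter=2 r=(4,0) succ=(0,0) retry=(0,0)
2. P CAS -> counter=2 r=(4,0) succ=(0,0) retry=(1,0)
3. Q LOAD -> counter=2 r=(4,2) succ=(0,0) retry=(1,0)
4. Q CAS -> counter=3 r=(4,2) succ=(0,1) retry=(1,0)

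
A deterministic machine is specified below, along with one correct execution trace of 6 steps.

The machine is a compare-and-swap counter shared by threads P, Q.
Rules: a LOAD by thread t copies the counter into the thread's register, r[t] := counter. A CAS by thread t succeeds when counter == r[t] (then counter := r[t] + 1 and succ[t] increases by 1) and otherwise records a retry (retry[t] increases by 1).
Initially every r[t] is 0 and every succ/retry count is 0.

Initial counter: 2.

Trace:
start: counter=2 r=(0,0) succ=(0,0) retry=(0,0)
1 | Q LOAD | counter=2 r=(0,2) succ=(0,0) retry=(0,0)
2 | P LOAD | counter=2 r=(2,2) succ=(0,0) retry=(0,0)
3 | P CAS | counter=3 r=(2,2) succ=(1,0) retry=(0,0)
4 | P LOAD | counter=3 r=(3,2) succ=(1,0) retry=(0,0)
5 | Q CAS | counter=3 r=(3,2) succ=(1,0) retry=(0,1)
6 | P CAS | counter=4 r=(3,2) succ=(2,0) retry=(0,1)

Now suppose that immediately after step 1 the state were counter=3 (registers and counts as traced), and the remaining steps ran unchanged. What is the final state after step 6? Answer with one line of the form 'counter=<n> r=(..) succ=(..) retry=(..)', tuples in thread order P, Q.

counter=5 r=(4,2) succ=(2,0) retry=(0,1)

state after step 1 := counter=3 r=(0,2) succ=(0,0) retry=(0,0)
2 | P LOAD | counter=3 r=(3,2) succ=(0,0) retry=(0,0)
3 | P CAS | counter=4 r=(3,2) succ=(1,0) retry=(0,0)
4 | P LOAD | counter=4 r=(4,2) succ=(1,0) retry=(0,0)
5 | Q CAS | counter=4 r=(4,2) succ=(1,0) retry=(0,1)
6 | P CAS | counter=5 r=(4,2) succ=(2,0) retry=(0,1)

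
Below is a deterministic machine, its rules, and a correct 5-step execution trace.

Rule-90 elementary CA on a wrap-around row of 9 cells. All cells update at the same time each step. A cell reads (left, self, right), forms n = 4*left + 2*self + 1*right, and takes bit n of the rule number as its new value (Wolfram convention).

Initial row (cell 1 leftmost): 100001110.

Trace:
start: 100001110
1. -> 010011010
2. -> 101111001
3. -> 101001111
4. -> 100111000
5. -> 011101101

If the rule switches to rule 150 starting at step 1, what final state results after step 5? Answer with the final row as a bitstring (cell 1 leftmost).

001000001

(re-executing steps 1..5 under rule 150; state before step 1: 100001110)
1. -> 110010100
2. -> 001110111
3. -> 110100010
4. -> 000110110
5. -> 001000001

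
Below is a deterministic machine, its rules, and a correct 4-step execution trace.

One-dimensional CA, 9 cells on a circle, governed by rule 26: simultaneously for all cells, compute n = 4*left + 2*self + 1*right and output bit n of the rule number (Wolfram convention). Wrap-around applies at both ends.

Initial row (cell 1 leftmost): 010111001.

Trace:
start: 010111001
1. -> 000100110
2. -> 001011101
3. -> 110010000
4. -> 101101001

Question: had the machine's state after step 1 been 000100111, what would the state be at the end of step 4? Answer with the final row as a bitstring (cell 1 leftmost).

100101110

state after step 1 := 000100111
2. -> 101011100
3. -> 000010011
4. -> 100101110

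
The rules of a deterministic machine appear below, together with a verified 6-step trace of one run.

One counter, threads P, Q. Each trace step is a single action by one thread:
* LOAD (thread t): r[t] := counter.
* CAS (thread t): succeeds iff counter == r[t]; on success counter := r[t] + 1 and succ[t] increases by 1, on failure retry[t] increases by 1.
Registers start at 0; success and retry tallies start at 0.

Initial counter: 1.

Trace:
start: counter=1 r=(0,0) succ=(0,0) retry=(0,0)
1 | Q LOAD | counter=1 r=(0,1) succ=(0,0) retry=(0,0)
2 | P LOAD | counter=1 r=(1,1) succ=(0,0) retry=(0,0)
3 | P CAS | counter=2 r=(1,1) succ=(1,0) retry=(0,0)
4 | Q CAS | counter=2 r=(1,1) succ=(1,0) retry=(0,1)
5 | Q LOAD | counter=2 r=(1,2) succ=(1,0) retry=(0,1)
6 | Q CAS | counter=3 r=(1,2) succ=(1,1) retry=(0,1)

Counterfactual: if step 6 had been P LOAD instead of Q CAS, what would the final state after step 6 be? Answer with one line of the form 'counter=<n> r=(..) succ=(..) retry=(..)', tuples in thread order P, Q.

(re-executing from step 6 with the substitution; state before step 6: counter=2 r=(1,2) succ=(1,0) retry=(0,1))
6 | P LOAD | counter=2 r=(2,2) succ=(1,0) retry=(0,1)

counter=2 r=(2,2) succ=(1,0) retry=(0,1)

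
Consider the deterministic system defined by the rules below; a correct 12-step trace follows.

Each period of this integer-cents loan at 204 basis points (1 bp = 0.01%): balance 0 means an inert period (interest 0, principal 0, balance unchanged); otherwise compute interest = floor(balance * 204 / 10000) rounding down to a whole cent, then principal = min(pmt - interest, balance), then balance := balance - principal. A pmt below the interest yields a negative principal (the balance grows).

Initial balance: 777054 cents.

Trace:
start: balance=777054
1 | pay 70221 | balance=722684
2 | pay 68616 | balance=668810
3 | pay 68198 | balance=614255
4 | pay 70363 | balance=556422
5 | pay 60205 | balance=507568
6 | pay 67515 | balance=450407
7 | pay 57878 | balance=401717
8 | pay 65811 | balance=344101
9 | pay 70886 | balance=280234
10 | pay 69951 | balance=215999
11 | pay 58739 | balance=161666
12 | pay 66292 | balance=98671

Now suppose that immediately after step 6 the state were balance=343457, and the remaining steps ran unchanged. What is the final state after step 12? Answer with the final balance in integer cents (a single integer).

state after step 6 := balance=343457
7 | pay 57878 | balance=292585
8 | pay 65811 | balance=232742
9 | pay 70886 | balance=166603
10 | pay 69951 | balance=100050
11 | pay 58739 | balance=43352
12 | pay 66292 | balance=0

0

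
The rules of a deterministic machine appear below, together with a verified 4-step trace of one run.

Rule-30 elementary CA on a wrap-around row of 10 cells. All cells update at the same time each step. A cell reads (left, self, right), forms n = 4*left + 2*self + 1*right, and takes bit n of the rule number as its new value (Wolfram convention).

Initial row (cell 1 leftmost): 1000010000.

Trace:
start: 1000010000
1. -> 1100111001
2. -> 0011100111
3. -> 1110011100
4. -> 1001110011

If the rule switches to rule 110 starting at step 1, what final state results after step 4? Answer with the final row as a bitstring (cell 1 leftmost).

1111111111

(re-executing steps 1..4 under rule 110; state before step 1: 1000010000)
1. -> 1000110001
2. -> 1001110011
3. -> 1011010110
4. -> 1111111111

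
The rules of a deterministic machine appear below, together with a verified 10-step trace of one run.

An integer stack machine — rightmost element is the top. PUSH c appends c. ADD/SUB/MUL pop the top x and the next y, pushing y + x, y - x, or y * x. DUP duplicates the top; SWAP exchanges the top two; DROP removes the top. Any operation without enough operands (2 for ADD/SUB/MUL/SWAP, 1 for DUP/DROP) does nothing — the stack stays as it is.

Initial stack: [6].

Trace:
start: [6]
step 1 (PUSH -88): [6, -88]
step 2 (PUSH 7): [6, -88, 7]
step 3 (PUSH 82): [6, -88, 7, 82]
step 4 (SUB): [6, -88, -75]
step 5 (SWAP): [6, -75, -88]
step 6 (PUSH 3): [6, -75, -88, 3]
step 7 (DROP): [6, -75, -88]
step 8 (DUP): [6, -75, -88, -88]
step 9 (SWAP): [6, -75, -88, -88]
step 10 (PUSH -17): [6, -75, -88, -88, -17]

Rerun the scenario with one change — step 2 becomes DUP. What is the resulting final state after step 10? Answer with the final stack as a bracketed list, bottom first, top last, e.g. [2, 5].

(re-executing from step 2 with the substitution; state before step 2: [6, -88])
step 2 (DUP): [6, -88, -88]
step 3 (PUSH 82): [6, -88, -88, 82]
step 4 (SUB): [6, -88, -170]
step 5 (SWAP): [6, -170, -88]
step 6 (PUSH 3): [6, -170, -88, 3]
step 7 (DROP): [6, -170, -88]
step 8 (DUP): [6, -170, -88, -88]
step 9 (SWAP): [6, -170, -88, -88]
step 10 (PUSH -17): [6, -170, -88, -88, -17]

[6, -170, -88, -88, -17]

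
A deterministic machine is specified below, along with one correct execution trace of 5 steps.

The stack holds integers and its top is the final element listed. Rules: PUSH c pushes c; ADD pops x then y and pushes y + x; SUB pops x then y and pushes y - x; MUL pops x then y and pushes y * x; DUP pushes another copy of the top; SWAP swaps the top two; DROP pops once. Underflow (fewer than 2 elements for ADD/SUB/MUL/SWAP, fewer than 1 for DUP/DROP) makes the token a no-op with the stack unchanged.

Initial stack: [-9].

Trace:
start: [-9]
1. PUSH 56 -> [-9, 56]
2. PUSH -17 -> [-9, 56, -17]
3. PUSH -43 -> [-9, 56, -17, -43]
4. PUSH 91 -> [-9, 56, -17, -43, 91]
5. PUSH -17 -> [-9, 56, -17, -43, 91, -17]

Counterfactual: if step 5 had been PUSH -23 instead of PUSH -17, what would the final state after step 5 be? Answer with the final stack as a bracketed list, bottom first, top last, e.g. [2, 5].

[-9, 56, -17, -43, 91, -23]

(re-executing from step 5 with the substitution; state before step 5: [-9, 56, -17, -43, 91])
5. PUSH -23 -> [-9, 56, -17, -43, 91, -23]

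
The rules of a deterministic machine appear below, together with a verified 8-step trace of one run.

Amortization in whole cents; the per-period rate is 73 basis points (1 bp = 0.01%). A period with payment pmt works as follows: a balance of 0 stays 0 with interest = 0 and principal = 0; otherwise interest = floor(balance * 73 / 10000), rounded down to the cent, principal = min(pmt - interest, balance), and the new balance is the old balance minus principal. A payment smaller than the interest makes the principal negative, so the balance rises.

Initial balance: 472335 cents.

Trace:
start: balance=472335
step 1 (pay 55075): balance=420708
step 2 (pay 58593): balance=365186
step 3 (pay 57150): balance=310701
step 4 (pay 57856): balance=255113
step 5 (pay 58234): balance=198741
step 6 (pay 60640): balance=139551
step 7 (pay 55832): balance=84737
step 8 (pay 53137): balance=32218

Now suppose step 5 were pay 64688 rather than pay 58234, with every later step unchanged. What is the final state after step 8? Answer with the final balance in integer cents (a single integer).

25622

(re-executing from step 5 with the substitution; state before step 5: balance=255113)
step 5 (pay 64688): balance=192287
step 6 (pay 60640): balance=133050
step 7 (pay 55832): balance=78189
step 8 (pay 53137): balance=25622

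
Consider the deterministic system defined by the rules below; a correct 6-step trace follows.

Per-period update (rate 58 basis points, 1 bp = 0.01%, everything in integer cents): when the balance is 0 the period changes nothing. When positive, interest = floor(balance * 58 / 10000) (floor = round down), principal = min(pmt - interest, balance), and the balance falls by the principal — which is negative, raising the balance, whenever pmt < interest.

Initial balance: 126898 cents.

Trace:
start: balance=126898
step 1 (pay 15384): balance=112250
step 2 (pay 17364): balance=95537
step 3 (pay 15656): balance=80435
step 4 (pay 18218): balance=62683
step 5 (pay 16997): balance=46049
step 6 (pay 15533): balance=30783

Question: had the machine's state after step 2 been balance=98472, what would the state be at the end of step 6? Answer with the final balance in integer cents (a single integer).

state after step 2 := balance=98472
step 3 (pay 15656): balance=83387
step 4 (pay 18218): balance=65652
step 5 (pay 16997): balance=49035
step 6 (pay 15533): balance=33786

33786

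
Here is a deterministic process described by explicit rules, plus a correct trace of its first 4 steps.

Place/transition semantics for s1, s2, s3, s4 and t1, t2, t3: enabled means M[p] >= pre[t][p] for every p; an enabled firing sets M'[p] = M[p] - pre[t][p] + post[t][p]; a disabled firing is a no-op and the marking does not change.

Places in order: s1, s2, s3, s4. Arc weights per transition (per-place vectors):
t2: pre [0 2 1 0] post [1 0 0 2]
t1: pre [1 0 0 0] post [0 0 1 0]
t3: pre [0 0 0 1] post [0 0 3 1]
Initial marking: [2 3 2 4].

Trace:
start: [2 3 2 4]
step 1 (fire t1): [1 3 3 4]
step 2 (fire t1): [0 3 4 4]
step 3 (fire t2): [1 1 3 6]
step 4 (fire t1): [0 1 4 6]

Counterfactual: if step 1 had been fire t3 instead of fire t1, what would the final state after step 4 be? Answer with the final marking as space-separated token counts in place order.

(re-executing from step 1 with the substitution; state before step 1: [2 3 2 4])
step 1 (fire t3): [2 3 5 4]
step 2 (fire t1): [1 3 6 4]
step 3 (fire t2): [2 1 5 6]
step 4 (fire t1): [1 1 6 6]

1 1 6 6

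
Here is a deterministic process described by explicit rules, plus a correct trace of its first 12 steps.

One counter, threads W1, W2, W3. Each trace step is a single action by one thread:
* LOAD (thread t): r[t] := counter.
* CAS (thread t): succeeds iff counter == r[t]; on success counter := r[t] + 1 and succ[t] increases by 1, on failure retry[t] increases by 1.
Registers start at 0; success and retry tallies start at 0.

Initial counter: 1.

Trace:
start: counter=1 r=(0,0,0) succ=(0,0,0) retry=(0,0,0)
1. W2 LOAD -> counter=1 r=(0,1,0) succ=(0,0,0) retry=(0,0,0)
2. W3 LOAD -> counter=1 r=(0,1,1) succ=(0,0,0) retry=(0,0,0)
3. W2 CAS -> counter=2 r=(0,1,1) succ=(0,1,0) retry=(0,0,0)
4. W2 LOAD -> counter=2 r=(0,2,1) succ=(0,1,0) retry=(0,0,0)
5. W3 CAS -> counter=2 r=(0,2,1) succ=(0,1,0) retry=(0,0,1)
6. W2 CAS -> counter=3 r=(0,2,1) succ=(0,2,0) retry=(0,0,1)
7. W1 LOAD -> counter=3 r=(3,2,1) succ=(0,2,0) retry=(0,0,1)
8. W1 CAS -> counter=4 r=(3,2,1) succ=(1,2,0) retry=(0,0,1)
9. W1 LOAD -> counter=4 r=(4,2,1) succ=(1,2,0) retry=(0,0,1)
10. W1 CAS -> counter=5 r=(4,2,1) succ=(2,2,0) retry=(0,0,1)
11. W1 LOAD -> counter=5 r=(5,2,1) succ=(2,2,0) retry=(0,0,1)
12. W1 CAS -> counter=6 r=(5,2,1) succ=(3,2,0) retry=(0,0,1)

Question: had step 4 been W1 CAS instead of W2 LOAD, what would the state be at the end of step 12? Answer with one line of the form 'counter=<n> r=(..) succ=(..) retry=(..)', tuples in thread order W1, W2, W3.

(re-executing from step 4 with the substitution; state before step 4: counter=2 r=(0,1,1) succ=(0,1,0) retry=(0,0,0))
4. W1 CAS -> counter=2 r=(0,1,1) succ=(0,1,0) retry=(1,0,0)
5. W3 CAS -> counter=2 r=(0,1,1) succ=(0,1,0) retry=(1,0,1)
6. W2 CAS -> counter=2 r=(0,1,1) succ=(0,1,0) retry=(1,1,1)
7. W1 LOAD -> counter=2 r=(2,1,1) succ=(0,1,0) retry=(1,1,1)
8. W1 CAS -> counter=3 r=(2,1,1) succ=(1,1,0) retry=(1,1,1)
9. W1 LOAD -> counter=3 r=(3,1,1) succ=(1,1,0) retry=(1,1,1)
10. W1 CAS -> counter=4 r=(3,1,1) succ=(2,1,0) retry=(1,1,1)
11. W1 LOAD -> counter=4 r=(4,1,1) succ=(2,1,0) retry=(1,1,1)
12. W1 CAS -> counter=5 r=(4,1,1) succ=(3,1,0) retry=(1,1,1)

counter=5 r=(4,1,1) succ=(3,1,0) retry=(1,1,1)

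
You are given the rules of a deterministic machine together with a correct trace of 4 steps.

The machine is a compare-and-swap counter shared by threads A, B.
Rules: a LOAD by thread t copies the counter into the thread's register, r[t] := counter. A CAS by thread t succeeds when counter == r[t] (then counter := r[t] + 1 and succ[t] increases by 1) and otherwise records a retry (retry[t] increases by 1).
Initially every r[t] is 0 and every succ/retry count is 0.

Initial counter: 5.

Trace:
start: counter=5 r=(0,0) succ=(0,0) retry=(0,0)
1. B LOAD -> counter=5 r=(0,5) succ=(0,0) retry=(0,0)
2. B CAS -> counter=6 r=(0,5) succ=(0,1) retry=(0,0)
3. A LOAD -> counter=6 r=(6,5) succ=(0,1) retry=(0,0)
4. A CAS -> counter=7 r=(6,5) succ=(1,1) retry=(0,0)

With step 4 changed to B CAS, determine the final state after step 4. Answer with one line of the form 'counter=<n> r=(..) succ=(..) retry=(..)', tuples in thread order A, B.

counter=6 r=(6,5) succ=(0,1) retry=(0,1)

(re-executing from step 4 with the substitution; state before step 4: counter=6 r=(6,5) succ=(0,1) retry=(0,0))
4. B CAS -> counter=6 r=(6,5) succ=(0,1) retry=(0,1)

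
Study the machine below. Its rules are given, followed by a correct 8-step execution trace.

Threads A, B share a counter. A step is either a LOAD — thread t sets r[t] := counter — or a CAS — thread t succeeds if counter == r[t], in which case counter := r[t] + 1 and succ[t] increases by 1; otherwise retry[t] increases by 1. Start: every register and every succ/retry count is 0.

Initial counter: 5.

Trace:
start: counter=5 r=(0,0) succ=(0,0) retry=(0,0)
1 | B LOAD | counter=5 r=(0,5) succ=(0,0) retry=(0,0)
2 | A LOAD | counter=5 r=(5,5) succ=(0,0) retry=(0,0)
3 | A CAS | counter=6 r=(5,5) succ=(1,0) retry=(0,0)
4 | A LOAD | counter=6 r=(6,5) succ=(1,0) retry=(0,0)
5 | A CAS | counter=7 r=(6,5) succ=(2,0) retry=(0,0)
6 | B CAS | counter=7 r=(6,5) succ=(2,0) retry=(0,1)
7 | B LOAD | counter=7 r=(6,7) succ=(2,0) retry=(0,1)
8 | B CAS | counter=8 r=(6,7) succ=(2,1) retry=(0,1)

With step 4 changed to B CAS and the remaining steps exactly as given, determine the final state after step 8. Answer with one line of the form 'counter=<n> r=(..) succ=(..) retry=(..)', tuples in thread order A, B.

counter=7 r=(5,6) succ=(1,1) retry=(1,2)

(re-executing from step 4 with the substitution; state before step 4: counter=6 r=(5,5) succ=(1,0) retry=(0,0))
4 | B CAS | counter=6 r=(5,5) succ=(1,0) retry=(0,1)
5 | A CAS | counter=6 r=(5,5) succ=(1,0) retry=(1,1)
6 | B CAS | counter=6 r=(5,5) succ=(1,0) retry=(1,2)
7 | B LOAD | counter=6 r=(5,6) succ=(1,0) retry=(1,2)
8 | B CAS | counter=7 r=(5,6) succ=(1,1) retry=(1,2)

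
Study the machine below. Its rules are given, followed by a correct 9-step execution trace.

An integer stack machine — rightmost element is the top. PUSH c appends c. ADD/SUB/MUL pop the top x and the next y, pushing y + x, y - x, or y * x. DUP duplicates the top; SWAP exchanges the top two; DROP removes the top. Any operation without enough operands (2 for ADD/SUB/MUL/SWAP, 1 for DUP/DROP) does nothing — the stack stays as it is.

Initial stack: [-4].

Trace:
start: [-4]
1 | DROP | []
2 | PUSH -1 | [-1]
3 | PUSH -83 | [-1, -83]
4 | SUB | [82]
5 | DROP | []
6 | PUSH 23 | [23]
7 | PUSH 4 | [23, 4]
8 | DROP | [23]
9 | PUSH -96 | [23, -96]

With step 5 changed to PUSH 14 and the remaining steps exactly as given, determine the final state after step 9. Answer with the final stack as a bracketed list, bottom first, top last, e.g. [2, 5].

[82, 14, 23, -96]

(re-executing from step 5 with the substitution; state before step 5: [82])
5 | PUSH 14 | [82, 14]
6 | PUSH 23 | [82, 14, 23]
7 | PUSH 4 | [82, 14, 23, 4]
8 | DROP | [82, 14, 23]
9 | PUSH -96 | [82, 14, 23, -96]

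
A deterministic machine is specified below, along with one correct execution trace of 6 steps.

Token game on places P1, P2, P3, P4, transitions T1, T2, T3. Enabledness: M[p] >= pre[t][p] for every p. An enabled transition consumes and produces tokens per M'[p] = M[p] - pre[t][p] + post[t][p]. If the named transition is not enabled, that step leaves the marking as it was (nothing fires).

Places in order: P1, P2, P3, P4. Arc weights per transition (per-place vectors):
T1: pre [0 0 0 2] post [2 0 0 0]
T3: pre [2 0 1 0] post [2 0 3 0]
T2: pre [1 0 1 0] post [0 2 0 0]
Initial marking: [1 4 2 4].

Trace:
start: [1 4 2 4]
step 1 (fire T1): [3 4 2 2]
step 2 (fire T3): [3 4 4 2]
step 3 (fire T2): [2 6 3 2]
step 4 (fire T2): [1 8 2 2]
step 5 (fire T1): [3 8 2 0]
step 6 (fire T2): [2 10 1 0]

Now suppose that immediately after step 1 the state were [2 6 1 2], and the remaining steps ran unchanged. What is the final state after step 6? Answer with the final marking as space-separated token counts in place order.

1 12 0 0

state after step 1 := [2 6 1 2]
step 2 (fire T3): [2 6 3 2]
step 3 (fire T2): [1 8 2 2]
step 4 (fire T2): [0 10 1 2]
step 5 (fire T1): [2 10 1 0]
step 6 (fire T2): [1 12 0 0]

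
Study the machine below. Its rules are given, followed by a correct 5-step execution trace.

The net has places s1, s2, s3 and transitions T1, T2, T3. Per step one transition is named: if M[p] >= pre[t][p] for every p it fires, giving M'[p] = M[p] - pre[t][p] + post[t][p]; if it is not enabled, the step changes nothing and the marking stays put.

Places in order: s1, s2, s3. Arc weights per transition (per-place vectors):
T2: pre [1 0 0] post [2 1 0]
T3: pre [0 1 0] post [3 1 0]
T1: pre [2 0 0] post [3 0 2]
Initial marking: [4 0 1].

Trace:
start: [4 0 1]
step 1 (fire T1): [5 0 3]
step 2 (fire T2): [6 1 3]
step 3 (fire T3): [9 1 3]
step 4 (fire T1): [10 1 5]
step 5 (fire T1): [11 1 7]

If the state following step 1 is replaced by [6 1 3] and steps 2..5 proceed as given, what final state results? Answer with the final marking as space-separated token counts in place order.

state after step 1 := [6 1 3]
step 2 (fire T2): [7 2 3]
step 3 (fire T3): [10 2 3]
step 4 (fire T1): [11 2 5]
step 5 (fire T1): [12 2 7]

12 2 7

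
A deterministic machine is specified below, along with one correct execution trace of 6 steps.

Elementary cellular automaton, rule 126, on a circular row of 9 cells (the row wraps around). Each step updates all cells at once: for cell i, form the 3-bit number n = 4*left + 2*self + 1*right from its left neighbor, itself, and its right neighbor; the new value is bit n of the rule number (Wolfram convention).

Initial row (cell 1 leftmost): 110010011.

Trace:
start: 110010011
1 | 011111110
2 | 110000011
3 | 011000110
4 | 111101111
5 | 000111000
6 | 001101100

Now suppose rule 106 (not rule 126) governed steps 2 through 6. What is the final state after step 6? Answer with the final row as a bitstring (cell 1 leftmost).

100101100

(re-executing steps 2..6 under rule 106; state before step 2: 011111110)
2 | 110000010
3 | 110000101
4 | 010001011
5 | 100010111
6 | 100101100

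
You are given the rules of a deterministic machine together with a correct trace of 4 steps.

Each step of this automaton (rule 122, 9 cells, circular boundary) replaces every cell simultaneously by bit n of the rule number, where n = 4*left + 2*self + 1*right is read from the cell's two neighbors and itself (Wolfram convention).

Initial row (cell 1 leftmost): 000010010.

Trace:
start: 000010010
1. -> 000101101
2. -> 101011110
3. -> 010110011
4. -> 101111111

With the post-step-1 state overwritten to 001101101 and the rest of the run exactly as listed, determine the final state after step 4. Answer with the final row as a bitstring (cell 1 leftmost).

110000110

state after step 1 := 001101101
2. -> 111111110
3. -> 100000011
4. -> 110000110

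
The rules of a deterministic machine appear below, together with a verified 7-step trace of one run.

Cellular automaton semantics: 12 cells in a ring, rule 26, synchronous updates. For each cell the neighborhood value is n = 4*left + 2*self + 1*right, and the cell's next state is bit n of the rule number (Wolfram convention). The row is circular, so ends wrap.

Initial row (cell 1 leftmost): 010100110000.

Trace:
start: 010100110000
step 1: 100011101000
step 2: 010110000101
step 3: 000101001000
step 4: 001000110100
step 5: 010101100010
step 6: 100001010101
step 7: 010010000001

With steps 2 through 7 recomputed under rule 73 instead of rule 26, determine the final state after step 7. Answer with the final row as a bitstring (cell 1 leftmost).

(re-executing steps 2..7 under rule 73; state before step 2: 100011101000)
step 2: 001010100010
step 3: 100000001000
step 4: 001111100010
step 5: 101000101000
step 6: 000010000010
step 7: 111000111000

111000111000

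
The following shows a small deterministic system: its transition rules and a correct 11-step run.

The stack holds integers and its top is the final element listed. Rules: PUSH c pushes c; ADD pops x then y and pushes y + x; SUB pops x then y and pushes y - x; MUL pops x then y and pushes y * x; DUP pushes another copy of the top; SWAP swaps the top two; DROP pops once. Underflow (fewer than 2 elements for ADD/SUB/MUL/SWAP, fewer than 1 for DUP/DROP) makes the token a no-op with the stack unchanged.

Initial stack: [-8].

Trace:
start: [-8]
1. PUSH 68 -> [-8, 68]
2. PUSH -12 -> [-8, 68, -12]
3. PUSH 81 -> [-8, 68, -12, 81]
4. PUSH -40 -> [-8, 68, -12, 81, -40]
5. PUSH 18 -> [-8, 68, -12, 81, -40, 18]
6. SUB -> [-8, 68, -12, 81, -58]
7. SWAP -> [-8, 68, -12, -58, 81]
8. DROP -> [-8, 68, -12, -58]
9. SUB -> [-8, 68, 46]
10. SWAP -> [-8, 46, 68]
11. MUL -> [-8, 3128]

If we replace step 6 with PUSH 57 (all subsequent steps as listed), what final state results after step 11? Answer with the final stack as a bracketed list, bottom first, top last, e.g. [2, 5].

(re-executing from step 6 with the substitution; state before step 6: [-8, 68, -12, 81, -40, 18])
6. PUSH 57 -> [-8, 68, -12, 81, -40, 18, 57]
7. SWAP -> [-8, 68, -12, 81, -40, 57, 18]
8. DROP -> [-8, 68, -12, 81, -40, 57]
9. SUB -> [-8, 68, -12, 81, -97]
10. SWAP -> [-8, 68, -12, -97, 81]
11. MUL -> [-8, 68, -12, -7857]

[-8, 68, -12, -7857]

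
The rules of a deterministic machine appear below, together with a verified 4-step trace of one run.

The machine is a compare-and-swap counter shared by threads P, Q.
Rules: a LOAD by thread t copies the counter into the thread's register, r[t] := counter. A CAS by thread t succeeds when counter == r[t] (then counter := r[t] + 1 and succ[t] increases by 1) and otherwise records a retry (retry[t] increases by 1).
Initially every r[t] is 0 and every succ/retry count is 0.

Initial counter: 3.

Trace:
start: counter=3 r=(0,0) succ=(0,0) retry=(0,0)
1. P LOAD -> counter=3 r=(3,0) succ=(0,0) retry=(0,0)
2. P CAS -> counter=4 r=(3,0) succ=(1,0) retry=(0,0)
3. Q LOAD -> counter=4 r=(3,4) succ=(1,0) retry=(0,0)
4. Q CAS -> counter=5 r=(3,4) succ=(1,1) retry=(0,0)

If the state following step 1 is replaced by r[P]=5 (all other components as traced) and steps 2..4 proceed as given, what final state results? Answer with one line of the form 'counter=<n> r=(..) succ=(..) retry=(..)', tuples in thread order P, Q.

state after step 1 := counter=3 r=(5,0) succ=(0,0) retry=(0,0)
2. P CAS -> counter=3 r=(5,0) succ=(0,0) retry=(1,0)
3. Q LOAD -> counter=3 r=(5,3) succ=(0,0) retry=(1,0)
4. Q CAS -> counter=4 r=(5,3) succ=(0,1) retry=(1,0)

counter=4 r=(5,3) succ=(0,1) retry=(1,0)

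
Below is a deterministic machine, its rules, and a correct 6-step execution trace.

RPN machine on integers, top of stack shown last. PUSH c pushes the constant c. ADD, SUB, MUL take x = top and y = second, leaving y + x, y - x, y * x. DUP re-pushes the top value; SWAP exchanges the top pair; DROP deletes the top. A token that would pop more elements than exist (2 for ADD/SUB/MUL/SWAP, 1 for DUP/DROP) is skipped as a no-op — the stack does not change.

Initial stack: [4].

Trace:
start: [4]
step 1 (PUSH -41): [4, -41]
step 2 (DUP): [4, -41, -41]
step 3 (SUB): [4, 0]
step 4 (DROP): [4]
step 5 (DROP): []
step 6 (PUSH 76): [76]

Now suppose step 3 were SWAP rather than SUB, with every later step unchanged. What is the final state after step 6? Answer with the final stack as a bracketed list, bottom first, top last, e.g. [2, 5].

[4, 76]

(re-executing from step 3 with the substitution; state before step 3: [4, -41, -41])
step 3 (SWAP): [4, -41, -41]
step 4 (DROP): [4, -41]
step 5 (DROP): [4]
step 6 (PUSH 76): [4, 76]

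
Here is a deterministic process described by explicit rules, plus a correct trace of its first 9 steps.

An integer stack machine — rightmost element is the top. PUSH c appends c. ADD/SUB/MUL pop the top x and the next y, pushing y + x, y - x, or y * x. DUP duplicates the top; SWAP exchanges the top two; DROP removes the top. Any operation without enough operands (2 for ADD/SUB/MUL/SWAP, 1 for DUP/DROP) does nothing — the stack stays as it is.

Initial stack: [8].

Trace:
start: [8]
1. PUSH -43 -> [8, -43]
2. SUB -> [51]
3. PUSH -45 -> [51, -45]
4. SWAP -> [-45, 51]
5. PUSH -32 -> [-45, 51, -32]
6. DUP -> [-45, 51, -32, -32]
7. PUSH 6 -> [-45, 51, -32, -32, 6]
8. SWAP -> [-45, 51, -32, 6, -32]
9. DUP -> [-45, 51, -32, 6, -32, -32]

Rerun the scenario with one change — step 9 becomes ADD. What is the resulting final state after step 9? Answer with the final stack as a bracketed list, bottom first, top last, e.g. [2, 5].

(re-executing from step 9 with the substitution; state before step 9: [-45, 51, -32, 6, -32])
9. ADD -> [-45, 51, -32, -26]

[-45, 51, -32, -26]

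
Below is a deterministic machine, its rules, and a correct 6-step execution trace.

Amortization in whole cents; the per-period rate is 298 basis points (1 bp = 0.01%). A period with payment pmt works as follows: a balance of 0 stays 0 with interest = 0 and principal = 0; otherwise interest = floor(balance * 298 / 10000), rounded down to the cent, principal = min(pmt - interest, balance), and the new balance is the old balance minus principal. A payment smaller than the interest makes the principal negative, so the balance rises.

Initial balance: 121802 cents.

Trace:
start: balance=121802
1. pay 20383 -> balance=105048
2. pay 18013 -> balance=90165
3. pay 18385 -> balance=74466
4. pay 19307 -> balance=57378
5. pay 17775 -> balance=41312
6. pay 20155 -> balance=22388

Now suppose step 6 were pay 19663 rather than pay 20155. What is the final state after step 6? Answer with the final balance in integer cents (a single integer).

22880

(re-executing from step 6 with the substitution; state before step 6: balance=41312)
6. pay 19663 -> balance=22880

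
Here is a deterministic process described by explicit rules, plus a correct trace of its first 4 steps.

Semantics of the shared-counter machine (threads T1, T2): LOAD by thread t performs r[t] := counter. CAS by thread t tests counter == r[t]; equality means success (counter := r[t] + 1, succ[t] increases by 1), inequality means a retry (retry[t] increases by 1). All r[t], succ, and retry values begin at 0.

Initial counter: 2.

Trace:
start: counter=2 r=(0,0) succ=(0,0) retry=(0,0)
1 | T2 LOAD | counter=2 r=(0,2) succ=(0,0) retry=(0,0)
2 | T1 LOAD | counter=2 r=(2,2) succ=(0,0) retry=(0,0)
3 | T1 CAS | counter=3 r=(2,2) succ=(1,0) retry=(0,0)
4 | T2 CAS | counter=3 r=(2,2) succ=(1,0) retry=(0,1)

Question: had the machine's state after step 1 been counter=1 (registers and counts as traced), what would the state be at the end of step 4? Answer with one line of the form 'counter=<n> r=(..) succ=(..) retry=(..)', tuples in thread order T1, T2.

counter=3 r=(1,2) succ=(1,1) retry=(0,0)

state after step 1 := counter=1 r=(0,2) succ=(0,0) retry=(0,0)
2 | T1 LOAD | counter=1 r=(1,2) succ=(0,0) retry=(0,0)
3 | T1 CAS | counter=2 r=(1,2) succ=(1,0) retry=(0,0)
4 | T2 CAS | counter=3 r=(1,2) succ=(1,1) retry=(0,0)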